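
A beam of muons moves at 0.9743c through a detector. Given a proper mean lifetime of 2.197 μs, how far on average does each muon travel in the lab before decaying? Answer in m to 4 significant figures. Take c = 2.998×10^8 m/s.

d ≈ 2849 m

γ = 1/√(1 − 0.9743²) = 4.43943
Dilated lifetime: Δt = γτ₀ = 4.43943 × 2.197 μs = 9.75342 μs
d = vΔt = 0.9743c × 9.75342 μs = 2.92095×10^8 m/s × 9.75342×10^-6 s = 2849 m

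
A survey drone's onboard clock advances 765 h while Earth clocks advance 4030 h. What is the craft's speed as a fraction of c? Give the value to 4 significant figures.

β ≈ 0.9818

γ = Δt/τ₀ = 4030/765 = 5.26797
β = √(1 − 1/γ²) = √(1 − 1/5.26797²) = 0.9818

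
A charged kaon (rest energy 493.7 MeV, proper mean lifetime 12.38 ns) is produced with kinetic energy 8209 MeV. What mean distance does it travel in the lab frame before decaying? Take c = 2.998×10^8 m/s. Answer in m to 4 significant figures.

γ = 1 + K/(m₀c²) = 1 + 8209/493.7 = 17.6275
β = √(1 − 1/γ²) = 0.998390
Dilated lifetime: γτ₀ = 17.6275 × 12.38 ns = 218.229 ns
d = βc·γτ₀ = 0.998390 × (2.998×10^8 m/s) × 2.18229×10^-7 s = 65.32 m

d ≈ 65.32 m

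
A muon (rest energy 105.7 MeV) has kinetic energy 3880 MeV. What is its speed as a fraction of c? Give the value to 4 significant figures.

γ = 1 + K/(m₀c²) = 1 + 3880/105.7 = 37.7077
β = √(1 − 1/γ²) = 0.9996

β ≈ 0.9996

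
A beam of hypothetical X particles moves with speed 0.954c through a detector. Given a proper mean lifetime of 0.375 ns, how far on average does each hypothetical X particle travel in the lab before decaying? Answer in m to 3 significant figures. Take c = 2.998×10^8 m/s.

d ≈ 0.358 m

γ = 1/√(1 − 0.954²) = 3.3355
Dilated lifetime: Δt = γτ₀ = 3.3355 × 0.375 ns = 1.2508 ns
d = vΔt = 0.954c × 1.2508 ns = 2.8601×10^8 m/s × 1.2508×10^-9 s = 0.358 m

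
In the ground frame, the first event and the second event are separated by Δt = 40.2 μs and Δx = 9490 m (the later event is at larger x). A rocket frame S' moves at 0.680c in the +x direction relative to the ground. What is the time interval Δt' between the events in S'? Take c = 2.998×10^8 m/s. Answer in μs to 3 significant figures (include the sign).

Δt' ≈ 25.5 μs

γ = 1/√(1 − 0.680²) = 1.3639
Δt' = γ(Δt − vΔx/c²) = 1.3639 × (40.2 μs − 0.680×9490 m / (2.998×10^8 m/s))
= 1.3639 × (18.675 μs) = 25.5 μs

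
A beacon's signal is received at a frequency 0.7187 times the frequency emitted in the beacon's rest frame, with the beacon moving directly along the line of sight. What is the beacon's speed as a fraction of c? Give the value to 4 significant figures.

β ≈ 0.3188

f_obs/f_src = √((1−β)/(1+β)) = 0.7187  ⇒  (1−β)/(1+β) = 0.516530
β = |1 − D²|/(1 + D²) = |1 − 0.516530|/(1 + 0.516530) = 0.3188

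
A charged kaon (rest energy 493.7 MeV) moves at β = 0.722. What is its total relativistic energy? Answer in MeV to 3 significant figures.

γ = 1/√(1 − 0.722²) = 1.4453
E = γm₀c² = 1.4453 × 493.7 MeV = 714 MeV

E ≈ 714 MeV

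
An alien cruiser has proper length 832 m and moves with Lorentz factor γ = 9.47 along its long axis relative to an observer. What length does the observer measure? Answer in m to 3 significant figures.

L ≈ 87.9 m

γ = 9.47 (given)
Length contraction: L = L₀/γ = 832/9.47 = 87.9 m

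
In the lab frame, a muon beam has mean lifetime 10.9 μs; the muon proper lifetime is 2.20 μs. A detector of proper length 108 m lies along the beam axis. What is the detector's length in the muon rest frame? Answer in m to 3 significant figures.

L ≈ 21.8 m

Time dilation ⇒ γ = Δt/τ₀ = 10.9/2.20 = 4.9545
Length contraction: L = L₀/γ = 108/4.9545 = 21.8 m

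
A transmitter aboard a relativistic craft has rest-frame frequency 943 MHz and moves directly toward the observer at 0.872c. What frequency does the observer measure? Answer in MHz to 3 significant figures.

Relativistic Doppler: f_obs = f_src √((1+β)/(1−β))
= 943 × √(1.8720/0.12800) = 943 × 3.8243 = 3610 MHz

f_obs ≈ 3610 MHz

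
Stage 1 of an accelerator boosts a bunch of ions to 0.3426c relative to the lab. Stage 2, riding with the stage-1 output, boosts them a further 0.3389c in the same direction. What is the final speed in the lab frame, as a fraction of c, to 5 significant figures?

Compose boost 2: (0.3389 + 0.3426)/(1 + 0.3389×0.3426) = 0.68150/1.116107 = 0.61060

u ≈ 0.61060c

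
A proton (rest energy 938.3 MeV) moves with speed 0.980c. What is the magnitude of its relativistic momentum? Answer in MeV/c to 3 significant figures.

γ = 1/√(1 − 0.980²) = 5.0252
p = γβm₀c = 5.0252 × 0.980 × 938.3 MeV/c = 4620 MeV/c

p ≈ 4620 MeV/c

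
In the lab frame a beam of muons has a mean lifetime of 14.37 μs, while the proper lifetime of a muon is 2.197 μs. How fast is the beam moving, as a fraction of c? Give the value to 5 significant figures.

γ = Δt/τ₀ = 14.37/2.197 = 6.540737
β = √(1 − 1/γ²) = √(1 − 1/6.540737²) = 0.98824

β ≈ 0.98824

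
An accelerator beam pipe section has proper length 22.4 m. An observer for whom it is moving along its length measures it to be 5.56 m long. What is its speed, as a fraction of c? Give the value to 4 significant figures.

β ≈ 0.9687

γ = L₀/L = 22.4/5.56 = 4.02878
β = √(1 − 1/γ²) = 0.9687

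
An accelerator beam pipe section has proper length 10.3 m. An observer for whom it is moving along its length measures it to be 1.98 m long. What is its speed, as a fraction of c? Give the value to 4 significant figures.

γ = L₀/L = 10.3/1.98 = 5.20202
β = √(1 − 1/γ²) = 0.9813

β ≈ 0.9813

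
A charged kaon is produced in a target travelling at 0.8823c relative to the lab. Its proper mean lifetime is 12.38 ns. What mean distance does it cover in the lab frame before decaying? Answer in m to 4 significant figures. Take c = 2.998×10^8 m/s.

γ = 1/√(1 − 0.8823²) = 2.12455
Dilated lifetime: Δt = γτ₀ = 2.12455 × 12.38 ns = 26.3020 ns
d = vΔt = 0.8823c × 26.3020 ns = 2.64514×10^8 m/s × 2.63020×10^-8 s = 6.957 m

d ≈ 6.957 m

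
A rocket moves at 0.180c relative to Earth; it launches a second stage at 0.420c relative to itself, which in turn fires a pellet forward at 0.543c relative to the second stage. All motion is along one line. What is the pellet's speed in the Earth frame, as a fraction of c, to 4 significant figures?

u ≈ 0.8449c

Compose boost 2: (0.420 + 0.180)/(1 + 0.420×0.180) = 0.6000/1.07560 = 0.557828
Compose boost 3: (0.543 + 0.557828)/(1 + 0.543×0.557828) = 1.10083/1.30290 = 0.8449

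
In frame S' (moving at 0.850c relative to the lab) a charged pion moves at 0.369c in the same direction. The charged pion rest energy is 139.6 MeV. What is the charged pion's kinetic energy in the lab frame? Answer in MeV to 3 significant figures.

K ≈ 235 MeV

u_lab = (0.369 + 0.850)/(1 + 0.369×0.850) = 0.927949
γ = 1/√(1 − 0.927949²) = 2.6831
K = (γ − 1)m₀c² = (2.6831 − 1) × 139.6 = 1.6831 × 139.6 = 235 MeV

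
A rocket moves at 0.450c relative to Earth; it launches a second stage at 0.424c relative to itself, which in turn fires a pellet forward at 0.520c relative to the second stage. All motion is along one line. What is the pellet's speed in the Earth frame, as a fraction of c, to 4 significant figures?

u ≈ 0.9076c

Compose boost 2: (0.424 + 0.450)/(1 + 0.424×0.450) = 0.8740/1.19080 = 0.733960
Compose boost 3: (0.520 + 0.733960)/(1 + 0.520×0.733960) = 1.25396/1.38166 = 0.9076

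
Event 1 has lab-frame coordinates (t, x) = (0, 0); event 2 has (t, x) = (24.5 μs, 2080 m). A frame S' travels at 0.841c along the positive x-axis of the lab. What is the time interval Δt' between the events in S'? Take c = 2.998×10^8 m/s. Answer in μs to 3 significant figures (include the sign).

γ = 1/√(1 − 0.841²) = 1.8483
Δt' = γ(Δt − vΔx/c²) = 1.8483 × (24.5 μs − 0.841×2080 m / (2.998×10^8 m/s))
= 1.8483 × (18.665 μs) = 34.5 μs

Δt' ≈ 34.5 μs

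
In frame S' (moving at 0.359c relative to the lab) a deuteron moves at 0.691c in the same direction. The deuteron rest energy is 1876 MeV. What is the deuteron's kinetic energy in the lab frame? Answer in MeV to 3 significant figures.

u_lab = (0.691 + 0.359)/(1 + 0.691×0.359) = 0.841300
γ = 1/√(1 − 0.841300²) = 1.8499
K = (γ − 1)m₀c² = (1.8499 − 1) × 1876 = 0.84990 × 1876 = 1590 MeV

K ≈ 1590 MeV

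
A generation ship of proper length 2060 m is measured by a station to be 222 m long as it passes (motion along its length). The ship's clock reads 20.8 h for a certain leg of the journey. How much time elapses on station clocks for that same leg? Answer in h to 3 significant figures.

Δt ≈ 193 h

Length contraction ⇒ γ = L₀/L = 2060/222 = 9.2793
Time dilation: Δt = γτ₀ = 9.2793 × 20.8 h = 193 h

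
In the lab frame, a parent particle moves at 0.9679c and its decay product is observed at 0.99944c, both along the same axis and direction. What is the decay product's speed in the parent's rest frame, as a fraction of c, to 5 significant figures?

Inverse velocity addition: u' = (u − v)/(1 − uv/c²)
= (0.99944 − 0.9679)/(1 − 0.99944×0.9679) = 0.031540/0.03264202 = 0.96624

u' ≈ 0.96624c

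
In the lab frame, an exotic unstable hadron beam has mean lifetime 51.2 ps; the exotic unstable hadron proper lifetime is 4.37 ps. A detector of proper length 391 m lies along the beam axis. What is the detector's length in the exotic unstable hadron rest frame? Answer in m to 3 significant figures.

L ≈ 33.4 m

Time dilation ⇒ γ = Δt/τ₀ = 51.2/4.37 = 11.716
Length contraction: L = L₀/γ = 391/11.716 = 33.4 m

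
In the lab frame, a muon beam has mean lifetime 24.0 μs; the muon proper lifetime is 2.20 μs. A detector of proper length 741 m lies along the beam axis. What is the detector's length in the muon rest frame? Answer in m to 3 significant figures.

Time dilation ⇒ γ = Δt/τ₀ = 24.0/2.20 = 10.909
Length contraction: L = L₀/γ = 741/10.909 = 67.9 m

L ≈ 67.9 m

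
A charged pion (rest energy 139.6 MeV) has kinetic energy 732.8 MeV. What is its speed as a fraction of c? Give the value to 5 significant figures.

β ≈ 0.98711

γ = 1 + K/(m₀c²) = 1 + 732.8/139.6 = 6.249284
β = √(1 − 1/γ²) = 0.98711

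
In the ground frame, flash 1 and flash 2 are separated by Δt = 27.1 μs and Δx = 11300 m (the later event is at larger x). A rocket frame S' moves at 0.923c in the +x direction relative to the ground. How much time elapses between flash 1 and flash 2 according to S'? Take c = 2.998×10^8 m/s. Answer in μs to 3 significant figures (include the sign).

Δt' ≈ -20.0 μs

γ = 1/√(1 − 0.923²) = 2.5988
Δt' = γ(Δt − vΔx/c²) = 2.5988 × (27.1 μs − 0.923×11300 m / (2.998×10^8 m/s))
= 2.5988 × (-7.6895 μs) = -20.0 μs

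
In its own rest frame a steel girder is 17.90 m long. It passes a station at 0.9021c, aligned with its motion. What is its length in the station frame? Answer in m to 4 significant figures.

γ = 1/√(1 − 0.9021²) = 2.31735
Length contraction: L = L₀/γ = 17.90/2.31735 = 7.724 m

L ≈ 7.724 m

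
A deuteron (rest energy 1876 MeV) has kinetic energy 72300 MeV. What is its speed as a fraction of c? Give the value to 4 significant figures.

γ = 1 + K/(m₀c²) = 1 + 72300/1876 = 39.5394
β = √(1 − 1/γ²) = 0.9997

β ≈ 0.9997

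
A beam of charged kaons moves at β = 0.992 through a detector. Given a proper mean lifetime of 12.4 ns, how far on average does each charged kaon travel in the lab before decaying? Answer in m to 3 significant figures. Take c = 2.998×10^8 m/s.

d ≈ 29.2 m

γ = 1/√(1 − 0.992²) = 7.9216
Dilated lifetime: Δt = γτ₀ = 7.9216 × 12.4 ns = 98.227 ns
d = vΔt = 0.992c × 98.227 ns = 2.9740×10^8 m/s × 9.8227×10^-8 s = 29.2 m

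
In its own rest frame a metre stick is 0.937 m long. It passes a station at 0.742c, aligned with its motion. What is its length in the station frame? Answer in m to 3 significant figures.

L ≈ 0.628 m

γ = 1/√(1 − 0.742²) = 1.4916
Length contraction: L = L₀/γ = 0.937/1.4916 = 0.628 m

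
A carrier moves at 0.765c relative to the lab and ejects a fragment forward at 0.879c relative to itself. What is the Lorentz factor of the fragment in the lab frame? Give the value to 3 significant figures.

γ ≈ 5.45

u_lab = (0.879 + 0.765)/(1 + 0.879×0.765) = 1.644/1.67244 = 0.982998
γ = 1/√(1 − 0.982998²) = 5.45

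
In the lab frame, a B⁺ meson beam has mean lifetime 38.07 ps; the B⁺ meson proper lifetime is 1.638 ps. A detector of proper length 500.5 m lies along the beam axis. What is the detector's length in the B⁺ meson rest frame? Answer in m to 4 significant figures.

L ≈ 21.53 m

Time dilation ⇒ γ = Δt/τ₀ = 38.07/1.638 = 23.2418
Length contraction: L = L₀/γ = 500.5/23.2418 = 21.53 m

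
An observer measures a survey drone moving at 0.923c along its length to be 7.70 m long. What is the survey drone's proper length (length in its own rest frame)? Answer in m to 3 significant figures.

L₀ ≈ 20.0 m

γ = 1/√(1 − 0.923²) = 2.5988
L₀ = γL = 2.5988 × 7.70 = 20.0 m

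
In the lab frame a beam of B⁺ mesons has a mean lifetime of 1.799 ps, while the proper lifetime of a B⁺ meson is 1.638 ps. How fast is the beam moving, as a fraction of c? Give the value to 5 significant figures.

β ≈ 0.41350

γ = Δt/τ₀ = 1.799/1.638 = 1.098291
β = √(1 − 1/γ²) = √(1 − 1/1.098291²) = 0.41350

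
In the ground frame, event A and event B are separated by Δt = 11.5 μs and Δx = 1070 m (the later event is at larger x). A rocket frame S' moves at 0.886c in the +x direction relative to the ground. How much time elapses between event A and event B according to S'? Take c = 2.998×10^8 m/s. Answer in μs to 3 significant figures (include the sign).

Δt' ≈ 18.0 μs

γ = 1/√(1 − 0.886²) = 2.1566
Δt' = γ(Δt − vΔx/c²) = 2.1566 × (11.5 μs − 0.886×1070 m / (2.998×10^8 m/s))
= 2.1566 × (8.3378 μs) = 18.0 μs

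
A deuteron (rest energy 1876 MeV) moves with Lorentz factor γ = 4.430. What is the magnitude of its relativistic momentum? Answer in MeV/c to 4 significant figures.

p ≈ 8096 MeV/c

β = √(1 − 1/γ²) = √(1 − 1/4.430²) = 0.974189
p = γβm₀c = 4.430 × 0.974189 × 1876 MeV/c = 8096 MeV/c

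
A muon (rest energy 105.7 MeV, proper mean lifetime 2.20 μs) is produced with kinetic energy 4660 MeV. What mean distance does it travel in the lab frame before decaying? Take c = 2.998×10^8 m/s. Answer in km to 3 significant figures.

d ≈ 29.7 km

γ = 1 + K/(m₀c²) = 1 + 4660/105.7 = 45.087
β = √(1 − 1/γ²) = 0.99975
Dilated lifetime: γτ₀ = 45.087 × 2.20 μs = 99.191 μs
d = βc·γτ₀ = 0.99975 × (2.998×10^8 m/s) × 9.9191×10^-5 s = 29.7 km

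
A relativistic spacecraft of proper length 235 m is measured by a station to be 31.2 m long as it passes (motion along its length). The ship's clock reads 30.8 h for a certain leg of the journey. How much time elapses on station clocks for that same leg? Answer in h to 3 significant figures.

Length contraction ⇒ γ = L₀/L = 235/31.2 = 7.5321
Time dilation: Δt = γτ₀ = 7.5321 × 30.8 h = 232 h

Δt ≈ 232 h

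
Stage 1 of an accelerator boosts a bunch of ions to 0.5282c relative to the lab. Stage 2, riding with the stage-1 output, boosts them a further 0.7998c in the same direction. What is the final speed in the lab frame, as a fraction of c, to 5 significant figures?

u ≈ 0.93360c

Compose boost 2: (0.7998 + 0.5282)/(1 + 0.7998×0.5282) = 1.3280/1.422454 = 0.93360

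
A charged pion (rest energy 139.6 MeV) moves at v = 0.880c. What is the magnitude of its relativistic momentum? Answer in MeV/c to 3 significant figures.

γ = 1/√(1 − 0.880²) = 2.1054
p = γβm₀c = 2.1054 × 0.880 × 139.6 MeV/c = 259 MeV/c

p ≈ 259 MeV/c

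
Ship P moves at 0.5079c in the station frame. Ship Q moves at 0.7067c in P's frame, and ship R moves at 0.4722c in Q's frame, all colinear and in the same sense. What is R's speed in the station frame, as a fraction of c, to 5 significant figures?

Compose boost 2: (0.7067 + 0.5079)/(1 + 0.7067×0.5079) = 1.2146/1.358933 = 0.8937895
Compose boost 3: (0.4722 + 0.8937895)/(1 + 0.4722×0.8937895) = 1.365990/1.422047 = 0.96058

u ≈ 0.96058c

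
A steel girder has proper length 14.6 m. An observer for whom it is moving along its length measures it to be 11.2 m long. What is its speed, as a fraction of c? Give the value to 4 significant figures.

β ≈ 0.6415

γ = L₀/L = 14.6/11.2 = 1.30357
β = √(1 − 1/γ²) = 0.6415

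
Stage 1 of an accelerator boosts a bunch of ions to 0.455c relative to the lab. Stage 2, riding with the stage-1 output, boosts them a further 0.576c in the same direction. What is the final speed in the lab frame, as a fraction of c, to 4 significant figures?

Compose boost 2: (0.576 + 0.455)/(1 + 0.576×0.455) = 1.031/1.26208 = 0.8169

u ≈ 0.8169c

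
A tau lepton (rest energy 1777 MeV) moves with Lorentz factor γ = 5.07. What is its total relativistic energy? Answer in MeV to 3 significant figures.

γ = 5.07 (given)
E = γm₀c² = 5.07 × 1777 MeV = 9010 MeV

E ≈ 9010 MeV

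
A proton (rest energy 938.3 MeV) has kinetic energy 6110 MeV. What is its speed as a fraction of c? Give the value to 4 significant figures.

β ≈ 0.9911

γ = 1 + K/(m₀c²) = 1 + 6110/938.3 = 7.51178
β = √(1 − 1/γ²) = 0.9911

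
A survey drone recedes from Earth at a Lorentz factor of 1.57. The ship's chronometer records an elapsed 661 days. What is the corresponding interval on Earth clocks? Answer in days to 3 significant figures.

Δt ≈ 1040 days

γ = 1.57 (given)
Time dilation: Δt = γτ₀ = 1.57 × 661 days = 1040 days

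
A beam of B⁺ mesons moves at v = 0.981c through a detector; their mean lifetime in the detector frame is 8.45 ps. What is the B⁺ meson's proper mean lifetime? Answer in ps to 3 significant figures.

τ₀ ≈ 1.64 ps

γ = 1/√(1 − 0.981²) = 5.1544
Proper time: τ₀ = Δt/γ = 8.45/5.1544 = 1.64 ps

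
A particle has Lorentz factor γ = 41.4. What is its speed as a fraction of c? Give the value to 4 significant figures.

β ≈ 0.9997

β = √(1 − 1/γ²) = √(1 − 1/41.4²) = √(0.999417) = 0.9997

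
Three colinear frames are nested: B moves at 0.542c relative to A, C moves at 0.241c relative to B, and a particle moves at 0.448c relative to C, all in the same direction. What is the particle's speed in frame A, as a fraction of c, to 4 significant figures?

Compose boost 2: (0.241 + 0.542)/(1 + 0.241×0.542) = 0.7830/1.13062 = 0.692539
Compose boost 3: (0.448 + 0.692539)/(1 + 0.448×0.692539) = 1.14054/1.31026 = 0.8705

u ≈ 0.8705c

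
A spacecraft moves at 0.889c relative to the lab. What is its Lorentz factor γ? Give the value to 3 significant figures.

γ = 1/√(1 − β²) = 1/√(1 − 0.889²) = 1/√(0.20968) = 2.18

γ ≈ 2.18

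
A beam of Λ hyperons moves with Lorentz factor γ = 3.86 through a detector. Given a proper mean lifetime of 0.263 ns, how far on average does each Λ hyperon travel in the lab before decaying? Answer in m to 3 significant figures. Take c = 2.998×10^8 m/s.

d ≈ 0.294 m

β = √(1 − 1/γ²) = √(1 − 1/3.86²) = 0.96586
Dilated lifetime: Δt = γτ₀ = 3.86 × 0.263 ns = 1.0152 ns
d = vΔt = 0.96586c × 1.0152 ns = 2.8956×10^8 m/s × 1.0152×10^-9 s = 0.294 m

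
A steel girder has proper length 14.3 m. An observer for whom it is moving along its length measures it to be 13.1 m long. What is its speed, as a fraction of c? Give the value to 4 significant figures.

β ≈ 0.4010

γ = L₀/L = 14.3/13.1 = 1.09160
β = √(1 − 1/γ²) = 0.4010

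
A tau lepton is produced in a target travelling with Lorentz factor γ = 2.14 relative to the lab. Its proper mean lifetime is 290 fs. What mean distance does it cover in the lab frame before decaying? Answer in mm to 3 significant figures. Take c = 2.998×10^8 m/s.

d ≈ 0.164 mm

β = √(1 − 1/γ²) = √(1 − 1/2.14²) = 0.88410
Dilated lifetime: Δt = γτ₀ = 2.14 × 290 fs = 620.60 fs
d = vΔt = 0.88410c × 620.60 fs = 2.6505×10^8 m/s × 6.2060×10^-13 s = 0.164 mm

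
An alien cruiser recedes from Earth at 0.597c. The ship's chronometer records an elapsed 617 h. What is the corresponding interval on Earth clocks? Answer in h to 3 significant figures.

Δt ≈ 769 h

γ = 1/√(1 − 0.597²) = 1.2465
Time dilation: Δt = γτ₀ = 1.2465 × 617 h = 769 h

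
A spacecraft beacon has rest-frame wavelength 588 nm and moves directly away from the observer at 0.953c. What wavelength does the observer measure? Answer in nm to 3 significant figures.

λ_obs ≈ 3790 nm

Relativistic Doppler: λ_obs = λ_src √((1+β)/(1−β))
= 588 × √(1.9530/0.047000) = 588 × 6.4462 = 3790 nm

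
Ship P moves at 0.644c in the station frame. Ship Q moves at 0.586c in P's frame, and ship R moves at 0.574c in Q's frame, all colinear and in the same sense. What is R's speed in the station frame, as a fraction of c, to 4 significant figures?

u ≈ 0.9699c

Compose boost 2: (0.586 + 0.644)/(1 + 0.586×0.644) = 1.230/1.37738 = 0.892997
Compose boost 3: (0.574 + 0.892997)/(1 + 0.574×0.892997) = 1.46700/1.51258 = 0.9699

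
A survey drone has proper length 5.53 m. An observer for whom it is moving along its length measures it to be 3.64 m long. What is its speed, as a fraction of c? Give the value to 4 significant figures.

γ = L₀/L = 5.53/3.64 = 1.51923
β = √(1 − 1/γ²) = 0.7528

β ≈ 0.7528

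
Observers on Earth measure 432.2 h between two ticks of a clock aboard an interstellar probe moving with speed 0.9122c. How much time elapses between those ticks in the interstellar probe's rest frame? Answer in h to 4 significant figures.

γ = 1/√(1 − 0.9122²) = 2.44054
Proper time: τ₀ = Δt/γ = 432.2/2.44054 = 177.1 h

τ₀ ≈ 177.1 h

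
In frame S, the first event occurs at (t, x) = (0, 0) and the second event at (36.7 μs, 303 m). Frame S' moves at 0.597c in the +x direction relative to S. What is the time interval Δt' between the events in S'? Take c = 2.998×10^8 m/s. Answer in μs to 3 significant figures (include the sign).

γ = 1/√(1 − 0.597²) = 1.2465
Δt' = γ(Δt − vΔx/c²) = 1.2465 × (36.7 μs − 0.597×303 m / (2.998×10^8 m/s))
= 1.2465 × (36.097 μs) = 45.0 μs

Δt' ≈ 45.0 μs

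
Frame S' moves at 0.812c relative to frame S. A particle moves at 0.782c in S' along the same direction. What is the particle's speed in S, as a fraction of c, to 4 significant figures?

u ≈ 0.9749c

Relativistic velocity addition: u = (u' + v)/(1 + u'v/c²)
= (0.782 + 0.812)/(1 + 0.782×0.812) = 1.594/1.63498 = 0.9749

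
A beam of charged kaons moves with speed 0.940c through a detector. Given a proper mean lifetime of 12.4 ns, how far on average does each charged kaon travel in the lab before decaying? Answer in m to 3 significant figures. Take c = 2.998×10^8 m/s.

d ≈ 10.2 m

γ = 1/√(1 − 0.940²) = 2.9311
Dilated lifetime: Δt = γτ₀ = 2.9311 × 12.4 ns = 36.345 ns
d = vΔt = 0.940c × 36.345 ns = 2.8181×10^8 m/s × 3.6345×10^-8 s = 10.2 m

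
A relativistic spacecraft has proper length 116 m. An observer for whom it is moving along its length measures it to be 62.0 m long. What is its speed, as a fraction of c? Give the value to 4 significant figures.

γ = L₀/L = 116/62.0 = 1.87097
β = √(1 − 1/γ²) = 0.8452

β ≈ 0.8452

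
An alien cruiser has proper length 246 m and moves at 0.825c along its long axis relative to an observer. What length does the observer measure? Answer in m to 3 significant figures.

γ = 1/√(1 − 0.825²) = 1.7695
Length contraction: L = L₀/γ = 246/1.7695 = 139 m

L ≈ 139 m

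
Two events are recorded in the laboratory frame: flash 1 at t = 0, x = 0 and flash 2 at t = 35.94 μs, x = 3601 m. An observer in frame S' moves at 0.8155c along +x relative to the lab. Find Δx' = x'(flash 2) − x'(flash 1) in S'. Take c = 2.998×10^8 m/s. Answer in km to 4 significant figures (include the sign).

Δx' ≈ -8.960 km

γ = 1/√(1 − 0.8155²) = 1.72784
Δx' = γ(Δx − vΔt) = 1.72784 × (3601 m − 0.8155×(2.998×10^8 m/s)×35.94×10^-6 s)
= 1.72784 × (-5185.86 m) = -8.960 km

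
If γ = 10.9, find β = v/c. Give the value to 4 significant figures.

β = √(1 − 1/γ²) = √(1 − 1/10.9²) = √(0.991583) = 0.9958

β ≈ 0.9958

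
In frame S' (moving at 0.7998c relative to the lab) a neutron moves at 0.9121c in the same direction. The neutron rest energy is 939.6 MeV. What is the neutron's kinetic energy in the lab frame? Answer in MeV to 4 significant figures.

K ≈ 5664 MeV

u_lab = (0.9121 + 0.7998)/(1 + 0.9121×0.7998) = 0.9898250
γ = 1/√(1 − 0.9898250²) = 7.02791
K = (γ − 1)m₀c² = (7.02791 − 1) × 939.6 = 6.02791 × 939.6 = 5664 MeV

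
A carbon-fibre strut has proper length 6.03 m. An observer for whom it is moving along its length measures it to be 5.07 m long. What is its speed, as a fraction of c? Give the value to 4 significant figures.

β ≈ 0.5414

γ = L₀/L = 6.03/5.07 = 1.18935
β = √(1 − 1/γ²) = 0.5414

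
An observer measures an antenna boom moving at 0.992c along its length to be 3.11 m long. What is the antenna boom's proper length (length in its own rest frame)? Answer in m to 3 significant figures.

L₀ ≈ 24.6 m

γ = 1/√(1 − 0.992²) = 7.9216
L₀ = γL = 7.9216 × 3.11 = 24.6 m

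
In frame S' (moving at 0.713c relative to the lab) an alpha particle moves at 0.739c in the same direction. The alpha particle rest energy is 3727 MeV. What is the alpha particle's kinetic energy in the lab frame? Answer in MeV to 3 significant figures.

K ≈ 8320 MeV

u_lab = (0.739 + 0.713)/(1 + 0.739×0.713) = 0.950942
γ = 1/√(1 − 0.950942²) = 3.2324
K = (γ − 1)m₀c² = (3.2324 − 1) × 3727 = 2.2324 × 3727 = 8320 MeV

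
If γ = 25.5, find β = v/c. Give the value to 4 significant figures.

β ≈ 0.9992

β = √(1 − 1/γ²) = √(1 − 1/25.5²) = √(0.998462) = 0.9992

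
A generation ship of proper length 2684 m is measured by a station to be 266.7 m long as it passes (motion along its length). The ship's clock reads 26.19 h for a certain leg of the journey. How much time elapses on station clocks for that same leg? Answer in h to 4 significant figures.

Δt ≈ 263.6 h

Length contraction ⇒ γ = L₀/L = 2684/266.7 = 10.0637
Time dilation: Δt = γτ₀ = 10.0637 × 26.19 h = 263.6 h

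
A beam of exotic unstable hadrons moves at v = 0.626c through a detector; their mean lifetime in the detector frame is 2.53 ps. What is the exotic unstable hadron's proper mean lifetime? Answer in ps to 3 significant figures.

γ = 1/√(1 − 0.626²) = 1.2823
Proper time: τ₀ = Δt/γ = 2.53/1.2823 = 1.97 ps

τ₀ ≈ 1.97 ps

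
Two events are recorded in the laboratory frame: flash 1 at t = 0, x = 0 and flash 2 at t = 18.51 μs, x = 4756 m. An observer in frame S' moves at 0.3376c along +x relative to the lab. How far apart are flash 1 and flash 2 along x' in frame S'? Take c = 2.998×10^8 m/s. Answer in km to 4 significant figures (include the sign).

γ = 1/√(1 − 0.3376²) = 1.06237
Δx' = γ(Δx − vΔt) = 1.06237 × (4756 m − 0.3376×(2.998×10^8 m/s)×18.51×10^-6 s)
= 1.06237 × (2882.56 m) = 3.062 km

Δx' ≈ 3.062 km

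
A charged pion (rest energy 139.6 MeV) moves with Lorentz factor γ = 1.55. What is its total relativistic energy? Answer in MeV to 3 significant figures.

γ = 1.55 (given)
E = γm₀c² = 1.55 × 139.6 MeV = 216 MeV

E ≈ 216 MeV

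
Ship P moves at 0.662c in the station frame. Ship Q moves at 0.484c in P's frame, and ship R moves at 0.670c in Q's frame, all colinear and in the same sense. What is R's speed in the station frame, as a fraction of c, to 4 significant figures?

Compose boost 2: (0.484 + 0.662)/(1 + 0.484×0.662) = 1.146/1.32041 = 0.867914
Compose boost 3: (0.670 + 0.867914)/(1 + 0.670×0.867914) = 1.53791/1.58150 = 0.9724

u ≈ 0.9724c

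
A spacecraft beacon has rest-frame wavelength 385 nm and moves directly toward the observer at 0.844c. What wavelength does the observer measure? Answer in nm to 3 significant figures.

λ_obs ≈ 112 nm

Relativistic Doppler: λ_obs = λ_src √((1−β)/(1+β))
= 385 × √(0.15600/1.8440) = 385 × 0.29086 = 112 nm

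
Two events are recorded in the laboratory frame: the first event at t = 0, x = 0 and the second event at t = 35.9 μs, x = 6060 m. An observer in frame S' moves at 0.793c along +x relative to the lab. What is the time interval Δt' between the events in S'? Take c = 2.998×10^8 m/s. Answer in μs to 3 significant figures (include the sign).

Δt' ≈ 32.6 μs

γ = 1/√(1 − 0.793²) = 1.6414
Δt' = γ(Δt − vΔx/c²) = 1.6414 × (35.9 μs − 0.793×6060 m / (2.998×10^8 m/s))
= 1.6414 × (19.871 μs) = 32.6 μs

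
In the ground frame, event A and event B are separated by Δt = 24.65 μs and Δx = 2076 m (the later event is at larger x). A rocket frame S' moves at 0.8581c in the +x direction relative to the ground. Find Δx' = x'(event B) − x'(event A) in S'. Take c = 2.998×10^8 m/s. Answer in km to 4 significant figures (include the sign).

Δx' ≈ -8.307 km

γ = 1/√(1 − 0.8581²) = 1.94749
Δx' = γ(Δx − vΔt) = 1.94749 × (2076 m − 0.8581×(2.998×10^8 m/s)×24.65×10^-6 s)
= 1.94749 × (-4265.42 m) = -8.307 km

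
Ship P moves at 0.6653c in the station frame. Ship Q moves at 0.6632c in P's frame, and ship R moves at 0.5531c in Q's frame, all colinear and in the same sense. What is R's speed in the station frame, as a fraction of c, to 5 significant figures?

Compose boost 2: (0.6632 + 0.6653)/(1 + 0.6632×0.6653) = 1.3285/1.441227 = 0.9217840
Compose boost 3: (0.5531 + 0.9217840)/(1 + 0.5531×0.9217840) = 1.474884/1.509839 = 0.97685

u ≈ 0.97685c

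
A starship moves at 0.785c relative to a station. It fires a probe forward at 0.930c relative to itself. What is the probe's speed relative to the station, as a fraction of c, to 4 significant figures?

Relativistic velocity addition: u = (u' + v)/(1 + u'v/c²)
= (0.930 + 0.785)/(1 + 0.930×0.785) = 1.715/1.73005 = 0.9913

u ≈ 0.9913c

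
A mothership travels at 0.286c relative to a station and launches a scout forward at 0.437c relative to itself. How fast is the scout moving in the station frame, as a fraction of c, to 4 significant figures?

u ≈ 0.6427c

Compose boost 2: (0.437 + 0.286)/(1 + 0.437×0.286) = 0.7230/1.12498 = 0.6427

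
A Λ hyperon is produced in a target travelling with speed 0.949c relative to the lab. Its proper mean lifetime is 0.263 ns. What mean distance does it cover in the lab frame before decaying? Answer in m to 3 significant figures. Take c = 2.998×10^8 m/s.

γ = 1/√(1 − 0.949²) = 3.1718
Dilated lifetime: Δt = γτ₀ = 3.1718 × 0.263 ns = 0.83419 ns
d = vΔt = 0.949c × 0.83419 ns = 2.8451×10^8 m/s × 8.3419×10^-10 s = 0.237 m

d ≈ 0.237 m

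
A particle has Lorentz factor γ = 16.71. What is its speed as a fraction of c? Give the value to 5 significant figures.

β ≈ 0.99821

β = √(1 − 1/γ²) = √(1 − 1/16.71²) = √(0.9964186) = 0.99821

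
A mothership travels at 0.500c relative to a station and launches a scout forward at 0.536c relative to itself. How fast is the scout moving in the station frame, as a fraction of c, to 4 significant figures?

Compose boost 2: (0.536 + 0.500)/(1 + 0.536×0.500) = 1.036/1.26800 = 0.8170

u ≈ 0.8170c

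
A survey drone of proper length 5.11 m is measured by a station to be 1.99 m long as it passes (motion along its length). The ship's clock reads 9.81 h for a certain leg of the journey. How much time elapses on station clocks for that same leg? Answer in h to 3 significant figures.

Length contraction ⇒ γ = L₀/L = 5.11/1.99 = 2.5678
Time dilation: Δt = γτ₀ = 2.5678 × 9.81 h = 25.2 h

Δt ≈ 25.2 h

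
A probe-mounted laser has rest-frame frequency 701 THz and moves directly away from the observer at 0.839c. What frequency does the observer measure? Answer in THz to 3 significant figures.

f_obs ≈ 207 THz

Relativistic Doppler: f_obs = f_src √((1−β)/(1+β))
= 701 × √(0.16100/1.8390) = 701 × 0.29588 = 207 THz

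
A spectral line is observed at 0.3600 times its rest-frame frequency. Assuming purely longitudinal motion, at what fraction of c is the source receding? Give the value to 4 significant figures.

f_obs/f_src = √((1−β)/(1+β)) = 0.3600  ⇒  (1−β)/(1+β) = 0.129600
β = |1 − D²|/(1 + D²) = |1 − 0.129600|/(1 + 0.129600) = 0.7705

β ≈ 0.7705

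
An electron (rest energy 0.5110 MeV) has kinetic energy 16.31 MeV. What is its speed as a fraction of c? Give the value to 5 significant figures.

β ≈ 0.99954

γ = 1 + K/(m₀c²) = 1 + 16.31/0.5110 = 32.91781
β = √(1 − 1/γ²) = 0.99954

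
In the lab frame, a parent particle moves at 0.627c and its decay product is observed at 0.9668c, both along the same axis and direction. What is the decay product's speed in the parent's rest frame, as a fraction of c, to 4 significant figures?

u' ≈ 0.8628c

Inverse velocity addition: u' = (u − v)/(1 − uv/c²)
= (0.9668 − 0.627)/(1 − 0.9668×0.627) = 0.3398/0.393816 = 0.8628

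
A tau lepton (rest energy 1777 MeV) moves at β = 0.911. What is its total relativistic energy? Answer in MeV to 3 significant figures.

γ = 1/√(1 − 0.911²) = 2.4248
E = γm₀c² = 2.4248 × 1777 MeV = 4310 MeV

E ≈ 4310 MeV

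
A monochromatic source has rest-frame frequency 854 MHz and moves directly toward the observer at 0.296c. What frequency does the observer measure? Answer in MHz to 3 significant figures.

Relativistic Doppler: f_obs = f_src √((1+β)/(1−β))
= 854 × √(1.2960/0.70400) = 854 × 1.3568 = 1160 MHz

f_obs ≈ 1160 MHz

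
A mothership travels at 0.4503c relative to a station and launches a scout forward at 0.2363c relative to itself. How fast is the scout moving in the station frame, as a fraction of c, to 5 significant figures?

u ≈ 0.62057c

Compose boost 2: (0.2363 + 0.4503)/(1 + 0.2363×0.4503) = 0.68660/1.106406 = 0.62057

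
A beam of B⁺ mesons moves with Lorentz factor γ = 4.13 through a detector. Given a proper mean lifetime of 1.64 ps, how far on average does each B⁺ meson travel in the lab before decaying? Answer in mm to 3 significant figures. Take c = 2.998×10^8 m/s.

d ≈ 1.97 mm

β = √(1 − 1/γ²) = √(1 − 1/4.13²) = 0.97024
Dilated lifetime: Δt = γτ₀ = 4.13 × 1.64 ps = 6.7732 ps
d = vΔt = 0.97024c × 6.7732 ps = 2.9088×10^8 m/s × 6.7732×10^-12 s = 1.97 mm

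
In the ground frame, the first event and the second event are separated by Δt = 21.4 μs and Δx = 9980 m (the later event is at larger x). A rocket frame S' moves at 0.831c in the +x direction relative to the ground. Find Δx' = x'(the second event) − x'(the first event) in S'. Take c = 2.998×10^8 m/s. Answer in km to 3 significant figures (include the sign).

Δx' ≈ 8.36 km

γ = 1/√(1 − 0.831²) = 1.7977
Δx' = γ(Δx − vΔt) = 1.7977 × (9980 m − 0.831×(2.998×10^8 m/s)×21.4×10^-6 s)
= 1.7977 × (4648.5 m) = 8.36 km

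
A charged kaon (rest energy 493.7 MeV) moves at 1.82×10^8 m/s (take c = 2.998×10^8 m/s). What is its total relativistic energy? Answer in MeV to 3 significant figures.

E ≈ 621 MeV

β = v/c = 1.82×10^8 / 2.998×10^8 = 0.60707
γ = 1/√(1 − 0.60707²) = 1.2584
E = γm₀c² = 1.2584 × 493.7 MeV = 621 MeV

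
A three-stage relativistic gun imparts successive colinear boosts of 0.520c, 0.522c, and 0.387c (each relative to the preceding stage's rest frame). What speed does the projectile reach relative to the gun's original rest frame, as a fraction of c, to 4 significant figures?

u ≈ 0.9160c

Compose boost 2: (0.522 + 0.520)/(1 + 0.522×0.520) = 1.042/1.27144 = 0.819543
Compose boost 3: (0.387 + 0.819543)/(1 + 0.387×0.819543) = 1.20654/1.31716 = 0.9160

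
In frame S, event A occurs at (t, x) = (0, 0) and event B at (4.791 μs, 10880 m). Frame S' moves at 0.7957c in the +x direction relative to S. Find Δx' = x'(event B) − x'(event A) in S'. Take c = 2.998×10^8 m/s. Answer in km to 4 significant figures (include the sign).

Δx' ≈ 16.08 km

γ = 1/√(1 − 0.7957²) = 1.65101
Δx' = γ(Δx − vΔt) = 1.65101 × (10880 m − 0.7957×(2.998×10^8 m/s)×4.791×10^-6 s)
= 1.65101 × (9737.10 m) = 16.08 km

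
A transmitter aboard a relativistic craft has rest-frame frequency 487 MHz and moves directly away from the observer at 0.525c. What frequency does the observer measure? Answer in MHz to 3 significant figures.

Relativistic Doppler: f_obs = f_src √((1−β)/(1+β))
= 487 × √(0.47500/1.5250) = 487 × 0.55810 = 272 MHz

f_obs ≈ 272 MHz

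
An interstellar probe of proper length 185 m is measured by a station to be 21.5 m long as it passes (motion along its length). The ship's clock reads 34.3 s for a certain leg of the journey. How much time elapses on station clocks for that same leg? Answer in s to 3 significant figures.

Length contraction ⇒ γ = L₀/L = 185/21.5 = 8.6047
Time dilation: Δt = γτ₀ = 8.6047 × 34.3 s = 295 s

Δt ≈ 295 s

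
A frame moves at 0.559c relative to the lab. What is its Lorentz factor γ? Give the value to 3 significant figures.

γ ≈ 1.21

γ = 1/√(1 − β²) = 1/√(1 − 0.559²) = 1/√(0.68752) = 1.21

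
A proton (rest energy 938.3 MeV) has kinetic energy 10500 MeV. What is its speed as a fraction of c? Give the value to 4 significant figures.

β ≈ 0.9966

γ = 1 + K/(m₀c²) = 1 + 10500/938.3 = 12.1905
β = √(1 − 1/γ²) = 0.9966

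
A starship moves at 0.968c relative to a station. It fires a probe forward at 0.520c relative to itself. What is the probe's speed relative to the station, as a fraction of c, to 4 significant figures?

Relativistic velocity addition: u = (u' + v)/(1 + u'v/c²)
= (0.520 + 0.968)/(1 + 0.520×0.968) = 1.488/1.50336 = 0.9898

u ≈ 0.9898c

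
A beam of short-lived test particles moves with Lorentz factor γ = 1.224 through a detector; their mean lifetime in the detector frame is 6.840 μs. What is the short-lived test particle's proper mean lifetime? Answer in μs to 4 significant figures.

γ = 1.224 (given)
Proper time: τ₀ = Δt/γ = 6.840/1.224 = 5.588 μs

τ₀ ≈ 5.588 μs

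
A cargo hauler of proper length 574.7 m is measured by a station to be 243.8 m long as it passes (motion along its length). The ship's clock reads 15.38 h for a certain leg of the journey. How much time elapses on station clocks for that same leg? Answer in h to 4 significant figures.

Δt ≈ 36.25 h

Length contraction ⇒ γ = L₀/L = 574.7/243.8 = 2.35726
Time dilation: Δt = γτ₀ = 2.35726 × 15.38 h = 36.25 h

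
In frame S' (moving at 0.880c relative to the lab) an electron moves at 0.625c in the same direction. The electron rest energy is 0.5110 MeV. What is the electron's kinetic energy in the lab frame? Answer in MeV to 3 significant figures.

K ≈ 1.63 MeV

u_lab = (0.625 + 0.880)/(1 + 0.625×0.880) = 0.970968
γ = 1/√(1 − 0.970968²) = 4.1804
K = (γ − 1)m₀c² = (4.1804 − 1) × 0.5110 = 3.1804 × 0.5110 = 1.63 MeV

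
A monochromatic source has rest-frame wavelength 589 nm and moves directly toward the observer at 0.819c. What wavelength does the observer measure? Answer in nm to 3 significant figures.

Relativistic Doppler: λ_obs = λ_src √((1−β)/(1+β))
= 589 × √(0.18100/1.8190) = 589 × 0.31544 = 186 nm

λ_obs ≈ 186 nm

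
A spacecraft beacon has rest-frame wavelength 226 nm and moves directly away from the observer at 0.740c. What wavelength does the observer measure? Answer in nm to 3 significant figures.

λ_obs ≈ 585 nm

Relativistic Doppler: λ_obs = λ_src √((1+β)/(1−β))
= 226 × √(1.7400/0.26000) = 226 × 2.5869 = 585 nm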